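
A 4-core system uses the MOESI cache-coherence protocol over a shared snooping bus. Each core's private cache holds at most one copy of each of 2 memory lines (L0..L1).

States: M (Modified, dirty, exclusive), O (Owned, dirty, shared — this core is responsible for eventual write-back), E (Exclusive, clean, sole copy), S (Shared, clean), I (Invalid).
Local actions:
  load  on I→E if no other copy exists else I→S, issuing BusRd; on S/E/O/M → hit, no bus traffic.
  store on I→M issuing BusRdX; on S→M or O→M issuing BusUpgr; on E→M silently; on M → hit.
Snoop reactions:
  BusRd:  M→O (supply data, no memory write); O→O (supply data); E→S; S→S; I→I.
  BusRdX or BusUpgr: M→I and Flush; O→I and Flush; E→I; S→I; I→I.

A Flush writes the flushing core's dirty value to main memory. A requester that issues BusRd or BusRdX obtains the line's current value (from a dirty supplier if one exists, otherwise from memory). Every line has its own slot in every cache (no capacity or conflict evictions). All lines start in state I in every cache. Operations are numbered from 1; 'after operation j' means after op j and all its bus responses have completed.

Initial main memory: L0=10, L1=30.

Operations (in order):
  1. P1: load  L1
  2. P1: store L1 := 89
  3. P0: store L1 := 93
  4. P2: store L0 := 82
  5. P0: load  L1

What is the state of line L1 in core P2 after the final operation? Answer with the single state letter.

1. P1: load  L1  bus=[BusRd]  L1: P0=I P1=E P2=I P3=I  mem[L1]=30
2. P1: store L1 := 89  bus=[-]  L1: P0=I P1=M P2=I P3=I  mem[L1]=30
3. P0: store L1 := 93  bus=[BusRdX,Flush]  L1: P0=M P1=I P2=I P3=I  mem[L1]=89
4. P2: store L0 := 82  bus=[BusRdX]  L0: P0=I P1=I P2=M P3=I  mem[L0]=10
5. P0: load  L1  bus=[-]  L1: P0=M P1=I P2=I P3=I  mem[L1]=89

state = I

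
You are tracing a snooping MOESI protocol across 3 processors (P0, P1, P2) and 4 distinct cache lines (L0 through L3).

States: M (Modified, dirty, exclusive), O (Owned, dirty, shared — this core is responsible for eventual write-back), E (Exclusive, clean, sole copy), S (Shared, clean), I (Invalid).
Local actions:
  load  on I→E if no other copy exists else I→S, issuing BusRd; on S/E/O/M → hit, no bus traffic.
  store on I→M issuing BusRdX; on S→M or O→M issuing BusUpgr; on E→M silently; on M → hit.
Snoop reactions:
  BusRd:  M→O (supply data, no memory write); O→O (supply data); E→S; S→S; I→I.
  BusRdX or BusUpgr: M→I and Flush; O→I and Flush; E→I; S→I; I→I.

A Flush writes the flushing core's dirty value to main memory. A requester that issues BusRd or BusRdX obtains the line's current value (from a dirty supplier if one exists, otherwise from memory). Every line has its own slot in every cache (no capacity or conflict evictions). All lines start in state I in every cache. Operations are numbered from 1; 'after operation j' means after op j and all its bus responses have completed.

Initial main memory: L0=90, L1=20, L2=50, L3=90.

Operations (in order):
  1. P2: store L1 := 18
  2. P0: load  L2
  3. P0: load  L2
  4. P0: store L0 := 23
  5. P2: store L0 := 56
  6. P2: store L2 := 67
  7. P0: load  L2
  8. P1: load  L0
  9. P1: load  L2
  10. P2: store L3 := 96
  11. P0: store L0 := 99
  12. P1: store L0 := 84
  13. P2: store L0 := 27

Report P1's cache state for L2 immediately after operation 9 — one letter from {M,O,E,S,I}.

state = S

1. P2: store L1 := 18  bus=[BusRdX]  L1: P0=I P1=I P2=M  mem[L1]=20
2. P0: load  L2  bus=[BusRd]  L2: P0=E P1=I P2=I  mem[L2]=50
3. P0: load  L2  bus=[-]  L2: P0=E P1=I P2=I  mem[L2]=50
4. P0: store L0 := 23  bus=[BusRdX]  L0: P0=M P1=I P2=I  mem[L0]=90
5. P2: store L0 := 56  bus=[BusRdX,Flush]  L0: P0=I P1=I P2=M  mem[L0]=23
6. P2: store L2 := 67  bus=[BusRdX]  L2: P0=I P1=I P2=M  mem[L2]=50
7. P0: load  L2  bus=[BusRd]  L2: P0=S P1=I P2=O  mem[L2]=50
8. P1: load  L0  bus=[BusRd]  L0: P0=I P1=S P2=O  mem[L0]=23
9. P1: load  L2  bus=[BusRd]  L2: P0=S P1=S P2=O  mem[L2]=50
10. P2: store L3 := 96  bus=[BusRdX]  L3: P0=I P1=I P2=M  mem[L3]=90
11. P0: store L0 := 99  bus=[BusRdX,Flush]  L0: P0=M P1=I P2=I  mem[L0]=56
12. P1: store L0 := 84  bus=[BusRdX,Flush]  L0: P0=I P1=M P2=I  mem[L0]=99
13. P2: store L0 := 27  bus=[BusRdX,Flush]  L0: P0=I P1=I P2=M  mem[L0]=84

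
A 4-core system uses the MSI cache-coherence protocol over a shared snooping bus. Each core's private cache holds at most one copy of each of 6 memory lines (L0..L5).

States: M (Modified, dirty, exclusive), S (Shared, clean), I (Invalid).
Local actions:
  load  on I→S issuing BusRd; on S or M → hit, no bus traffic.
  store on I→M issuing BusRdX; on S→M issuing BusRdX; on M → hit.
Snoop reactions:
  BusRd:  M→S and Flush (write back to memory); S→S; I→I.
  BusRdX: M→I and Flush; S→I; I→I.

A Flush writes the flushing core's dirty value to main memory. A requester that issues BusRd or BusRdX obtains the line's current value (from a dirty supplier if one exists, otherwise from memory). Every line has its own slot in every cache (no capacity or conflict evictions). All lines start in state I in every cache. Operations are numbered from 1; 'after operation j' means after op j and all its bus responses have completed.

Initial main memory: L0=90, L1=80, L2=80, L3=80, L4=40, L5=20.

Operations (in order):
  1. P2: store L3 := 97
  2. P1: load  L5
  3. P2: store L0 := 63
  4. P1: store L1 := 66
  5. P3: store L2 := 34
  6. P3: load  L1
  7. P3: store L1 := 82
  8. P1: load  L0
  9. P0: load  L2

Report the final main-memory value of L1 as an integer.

[1] P2: store L3 := 97 | P0:I, P1:I, P2:M(97), P3:I | bus: BusRdX
[2] P1: load  L5 | P0:I, P1:S(20), P2:I, P3:I | bus: BusRd
[3] P2: store L0 := 63 | P0:I, P1:I, P2:M(63), P3:I | bus: BusRdX
[4] P1: store L1 := 66 | P0:I, P1:M(66), P2:I, P3:I | bus: BusRdX
[5] P3: store L2 := 34 | P0:I, P1:I, P2:I, P3:M(34) | bus: BusRdX
[6] P3: load  L1 | P0:I, P1:S(66), P2:I, P3:S(66) | bus: BusRd,Flush
[7] P3: store L1 := 82 | P0:I, P1:I, P2:I, P3:M(82) | bus: BusRdX
[8] P1: load  L0 | P0:I, P1:S(63), P2:S(63), P3:I | bus: BusRd,Flush
[9] P0: load  L2 | P0:S(34), P1:I, P2:I, P3:S(34) | bus: BusRd,Flush

memory[L1] = 66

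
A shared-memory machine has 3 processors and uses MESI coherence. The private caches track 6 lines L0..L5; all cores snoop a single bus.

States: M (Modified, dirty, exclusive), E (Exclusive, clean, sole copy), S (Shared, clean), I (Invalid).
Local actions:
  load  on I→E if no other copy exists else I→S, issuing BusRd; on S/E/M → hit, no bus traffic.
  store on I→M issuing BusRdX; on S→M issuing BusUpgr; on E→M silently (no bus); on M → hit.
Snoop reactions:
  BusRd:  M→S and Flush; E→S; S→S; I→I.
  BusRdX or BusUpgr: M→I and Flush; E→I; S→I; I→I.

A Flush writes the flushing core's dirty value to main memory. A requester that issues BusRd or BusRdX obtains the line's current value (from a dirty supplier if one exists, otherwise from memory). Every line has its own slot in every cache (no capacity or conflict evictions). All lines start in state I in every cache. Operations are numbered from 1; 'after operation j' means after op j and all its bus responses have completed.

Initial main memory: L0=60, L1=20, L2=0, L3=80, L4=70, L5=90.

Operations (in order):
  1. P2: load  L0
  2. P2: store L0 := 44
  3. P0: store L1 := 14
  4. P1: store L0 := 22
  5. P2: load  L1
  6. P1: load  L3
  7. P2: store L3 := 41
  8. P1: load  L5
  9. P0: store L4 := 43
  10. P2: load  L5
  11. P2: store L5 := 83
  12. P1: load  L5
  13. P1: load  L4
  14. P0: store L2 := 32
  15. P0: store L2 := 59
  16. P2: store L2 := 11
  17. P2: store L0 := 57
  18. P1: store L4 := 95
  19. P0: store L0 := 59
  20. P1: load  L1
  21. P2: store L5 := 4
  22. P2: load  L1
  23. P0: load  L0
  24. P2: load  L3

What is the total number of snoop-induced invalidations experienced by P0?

  op1 P2: load  L0 → I/I/E on L0; bus BusRd; mem=60
  op2 P2: store L0 := 44 → I/I/M on L0; bus (none); mem=60
  op3 P0: store L1 := 14 → M/I/I on L1; bus BusRdX; mem=20
  op4 P1: store L0 := 22 → I/M/I on L0; bus BusRdX Flush; mem=44
  op5 P2: load  L1 → S/I/S on L1; bus BusRd Flush; mem=14
  op6 P1: load  L3 → I/E/I on L3; bus BusRd; mem=80
  op7 P2: store L3 := 41 → I/I/M on L3; bus BusRdX; mem=80
  op8 P1: load  L5 → I/E/I on L5; bus BusRd; mem=90
  op9 P0: store L4 := 43 → M/I/I on L4; bus BusRdX; mem=70
  op10 P2: load  L5 → I/S/S on L5; bus BusRd; mem=90
  op11 P2: store L5 := 83 → I/I/M on L5; bus BusUpgr; mem=90
  op12 P1: load  L5 → I/S/S on L5; bus BusRd Flush; mem=83
  op13 P1: load  L4 → S/S/I on L4; bus BusRd Flush; mem=43
  op14 P0: store L2 := 32 → M/I/I on L2; bus BusRdX; mem=0
  op15 P0: store L2 := 59 → M/I/I on L2; bus (none); mem=0
  op16 P2: store L2 := 11 → I/I/M on L2; bus BusRdX Flush; mem=59
  op17 P2: store L0 := 57 → I/I/M on L0; bus BusRdX Flush; mem=22
  op18 P1: store L4 := 95 → I/M/I on L4; bus BusUpgr; mem=43
  op19 P0: store L0 := 59 → M/I/I on L0; bus BusRdX Flush; mem=57
  op20 P1: load  L1 → S/S/S on L1; bus BusRd; mem=14
  op21 P2: store L5 := 4 → I/I/M on L5; bus BusUpgr; mem=83
  op22 P2: load  L1 → S/S/S on L1; bus (none); mem=14
  op23 P0: load  L0 → M/I/I on L0; bus (none); mem=57
  op24 P2: load  L3 → I/I/M on L3; bus (none); mem=80

invalidations = 2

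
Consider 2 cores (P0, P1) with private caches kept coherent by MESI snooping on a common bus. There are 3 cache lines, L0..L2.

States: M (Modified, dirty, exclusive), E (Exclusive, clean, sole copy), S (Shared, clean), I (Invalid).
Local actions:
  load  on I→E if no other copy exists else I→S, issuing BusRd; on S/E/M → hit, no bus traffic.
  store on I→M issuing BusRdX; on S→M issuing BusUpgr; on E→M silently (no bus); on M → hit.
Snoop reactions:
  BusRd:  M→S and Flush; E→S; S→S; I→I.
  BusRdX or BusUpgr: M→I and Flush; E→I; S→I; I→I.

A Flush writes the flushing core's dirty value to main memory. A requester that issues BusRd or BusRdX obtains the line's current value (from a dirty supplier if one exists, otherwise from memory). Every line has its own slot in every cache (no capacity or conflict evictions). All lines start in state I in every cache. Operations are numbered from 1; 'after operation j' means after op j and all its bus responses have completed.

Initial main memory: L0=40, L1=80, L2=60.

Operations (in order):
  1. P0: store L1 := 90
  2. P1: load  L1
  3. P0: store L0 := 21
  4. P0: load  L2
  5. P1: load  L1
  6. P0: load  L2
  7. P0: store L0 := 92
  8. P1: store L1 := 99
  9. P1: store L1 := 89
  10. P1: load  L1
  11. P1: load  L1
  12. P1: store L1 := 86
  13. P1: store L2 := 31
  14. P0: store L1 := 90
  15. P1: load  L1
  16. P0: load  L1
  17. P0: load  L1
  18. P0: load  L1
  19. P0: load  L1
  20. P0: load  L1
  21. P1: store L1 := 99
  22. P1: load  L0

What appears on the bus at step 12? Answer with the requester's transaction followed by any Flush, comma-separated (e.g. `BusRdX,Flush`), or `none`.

[1] P0: store L1 := 90 | P0:M(90), P1:I | bus: BusRdX
[2] P1: load  L1 | P0:S(90), P1:S(90) | bus: BusRd,Flush
[3] P0: store L0 := 21 | P0:M(21), P1:I | bus: BusRdX
[4] P0: load  L2 | P0:E(60), P1:I | bus: BusRd
[5] P1: load  L1 | P0:S(90), P1:S(90) | bus: none
[6] P0: load  L2 | P0:E(60), P1:I | bus: none
[7] P0: store L0 := 92 | P0:M(92), P1:I | bus: none
[8] P1: store L1 := 99 | P0:I, P1:M(99) | bus: BusUpgr
[9] P1: store L1 := 89 | P0:I, P1:M(89) | bus: none
[10] P1: load  L1 | P0:I, P1:M(89) | bus: none
[11] P1: load  L1 | P0:I, P1:M(89) | bus: none
[12] P1: store L1 := 86 | P0:I, P1:M(86) | bus: none
[13] P1: store L2 := 31 | P0:I, P1:M(31) | bus: BusRdX
[14] P0: store L1 := 90 | P0:M(90), P1:I | bus: BusRdX,Flush
[15] P1: load  L1 | P0:S(90), P1:S(90) | bus: BusRd,Flush
[16] P0: load  L1 | P0:S(90), P1:S(90) | bus: none
[17] P0: load  L1 | P0:S(90), P1:S(90) | bus: none
[18] P0: load  L1 | P0:S(90), P1:S(90) | bus: none
[19] P0: load  L1 | P0:S(90), P1:S(90) | bus: none
[20] P0: load  L1 | P0:S(90), P1:S(90) | bus: none
[21] P1: store L1 := 99 | P0:I, P1:M(99) | bus: BusUpgr
[22] P1: load  L0 | P0:S(92), P1:S(92) | bus: BusRd,Flush

bus = none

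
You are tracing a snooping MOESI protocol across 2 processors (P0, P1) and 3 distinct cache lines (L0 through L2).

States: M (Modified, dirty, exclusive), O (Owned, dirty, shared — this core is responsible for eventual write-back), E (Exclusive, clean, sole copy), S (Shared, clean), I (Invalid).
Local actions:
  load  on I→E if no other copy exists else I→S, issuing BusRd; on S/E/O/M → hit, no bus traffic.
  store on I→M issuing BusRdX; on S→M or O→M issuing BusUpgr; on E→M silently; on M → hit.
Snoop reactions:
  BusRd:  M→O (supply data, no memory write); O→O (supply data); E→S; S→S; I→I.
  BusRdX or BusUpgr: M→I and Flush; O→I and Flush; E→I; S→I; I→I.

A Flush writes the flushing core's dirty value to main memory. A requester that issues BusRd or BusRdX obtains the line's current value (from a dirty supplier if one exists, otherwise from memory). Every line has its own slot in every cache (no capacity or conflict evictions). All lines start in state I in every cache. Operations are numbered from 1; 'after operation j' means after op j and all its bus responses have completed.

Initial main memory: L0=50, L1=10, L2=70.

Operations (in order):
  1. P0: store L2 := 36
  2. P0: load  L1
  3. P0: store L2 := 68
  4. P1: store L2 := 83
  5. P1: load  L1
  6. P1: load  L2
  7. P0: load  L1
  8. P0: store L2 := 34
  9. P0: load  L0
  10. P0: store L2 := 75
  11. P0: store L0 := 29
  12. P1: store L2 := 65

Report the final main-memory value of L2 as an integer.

memory[L2] = 75

1. P0: store L2 := 36  bus=[BusRdX]  L2: P0=M P1=I  mem[L2]=70
2. P0: load  L1  bus=[BusRd]  L1: P0=E P1=I  mem[L1]=10
3. P0: store L2 := 68  bus=[-]  L2: P0=M P1=I  mem[L2]=70
4. P1: store L2 := 83  bus=[BusRdX,Flush]  L2: P0=I P1=M  mem[L2]=68
5. P1: load  L1  bus=[BusRd]  L1: P0=S P1=S  mem[L1]=10
6. P1: load  L2  bus=[-]  L2: P0=I P1=M  mem[L2]=68
7. P0: load  L1  bus=[-]  L1: P0=S P1=S  mem[L1]=10
8. P0: store L2 := 34  bus=[BusRdX,Flush]  L2: P0=M P1=I  mem[L2]=83
9. P0: load  L0  bus=[BusRd]  L0: P0=E P1=I  mem[L0]=50
10. P0: store L2 := 75  bus=[-]  L2: P0=M P1=I  mem[L2]=83
11. P0: store L0 := 29  bus=[-]  L0: P0=M P1=I  mem[L0]=50
12. P1: store L2 := 65  bus=[BusRdX,Flush]  L2: P0=I P1=M  mem[L2]=75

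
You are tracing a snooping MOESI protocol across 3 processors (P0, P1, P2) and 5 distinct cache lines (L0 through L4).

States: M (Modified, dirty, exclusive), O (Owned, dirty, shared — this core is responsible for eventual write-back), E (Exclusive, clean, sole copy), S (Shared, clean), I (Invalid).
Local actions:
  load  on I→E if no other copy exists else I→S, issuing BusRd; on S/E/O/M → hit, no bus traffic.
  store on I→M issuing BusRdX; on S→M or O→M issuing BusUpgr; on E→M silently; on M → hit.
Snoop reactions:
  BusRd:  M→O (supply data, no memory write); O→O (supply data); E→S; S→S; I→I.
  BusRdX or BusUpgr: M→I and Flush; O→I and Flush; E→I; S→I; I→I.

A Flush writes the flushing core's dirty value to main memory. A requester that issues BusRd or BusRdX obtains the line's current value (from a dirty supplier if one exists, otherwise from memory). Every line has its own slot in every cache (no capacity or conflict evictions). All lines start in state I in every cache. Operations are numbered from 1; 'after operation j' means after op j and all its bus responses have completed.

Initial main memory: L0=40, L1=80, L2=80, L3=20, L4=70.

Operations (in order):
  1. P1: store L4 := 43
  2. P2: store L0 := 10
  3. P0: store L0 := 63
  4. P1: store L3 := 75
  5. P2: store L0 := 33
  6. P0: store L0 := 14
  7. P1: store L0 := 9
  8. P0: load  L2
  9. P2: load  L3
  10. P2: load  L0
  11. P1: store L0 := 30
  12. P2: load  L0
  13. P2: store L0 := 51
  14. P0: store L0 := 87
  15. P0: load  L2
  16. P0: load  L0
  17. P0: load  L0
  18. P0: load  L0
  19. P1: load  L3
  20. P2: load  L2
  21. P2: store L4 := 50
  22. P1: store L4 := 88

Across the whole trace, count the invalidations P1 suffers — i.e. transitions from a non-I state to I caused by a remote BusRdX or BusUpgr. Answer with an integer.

1. P1: store L4 := 43  bus=[BusRdX]  L4: P0=I P1=M P2=I  mem[L4]=70
2. P2: store L0 := 10  bus=[BusRdX]  L0: P0=I P1=I P2=M  mem[L0]=40
3. P0: store L0 := 63  bus=[BusRdX,Flush]  L0: P0=M P1=I P2=I  mem[L0]=10
4. P1: store L3 := 75  bus=[BusRdX]  L3: P0=I P1=M P2=I  mem[L3]=20
5. P2: store L0 := 33  bus=[BusRdX,Flush]  L0: P0=I P1=I P2=M  mem[L0]=63
6. P0: store L0 := 14  bus=[BusRdX,Flush]  L0: P0=M P1=I P2=I  mem[L0]=33
7. P1: store L0 := 9  bus=[BusRdX,Flush]  L0: P0=I P1=M P2=I  mem[L0]=14
8. P0: load  L2  bus=[BusRd]  L2: P0=E P1=I P2=I  mem[L2]=80
9. P2: load  L3  bus=[BusRd]  L3: P0=I P1=O P2=S  mem[L3]=20
10. P2: load  L0  bus=[BusRd]  L0: P0=I P1=O P2=S  mem[L0]=14
11. P1: store L0 := 30  bus=[BusUpgr]  L0: P0=I P1=M P2=I  mem[L0]=14
12. P2: load  L0  bus=[BusRd]  L0: P0=I P1=O P2=S  mem[L0]=14
13. P2: store L0 := 51  bus=[BusUpgr,Flush]  L0: P0=I P1=I P2=M  mem[L0]=30
14. P0: store L0 := 87  bus=[BusRdX,Flush]  L0: P0=M P1=I P2=I  mem[L0]=51
15. P0: load  L2  bus=[-]  L2: P0=E P1=I P2=I  mem[L2]=80
16. P0: load  L0  bus=[-]  L0: P0=M P1=I P2=I  mem[L0]=51
17. P0: load  L0  bus=[-]  L0: P0=M P1=I P2=I  mem[L0]=51
18. P0: load  L0  bus=[-]  L0: P0=M P1=I P2=I  mem[L0]=51
19. P1: load  L3  bus=[-]  L3: P0=I P1=O P2=S  mem[L3]=20
20. P2: load  L2  bus=[BusRd]  L2: P0=S P1=I P2=S  mem[L2]=80
21. P2: store L4 := 50  bus=[BusRdX,Flush]  L4: P0=I P1=I P2=M  mem[L4]=43
22. P1: store L4 := 88  bus=[BusRdX,Flush]  L4: P0=I P1=M P2=I  mem[L4]=50

invalidations = 2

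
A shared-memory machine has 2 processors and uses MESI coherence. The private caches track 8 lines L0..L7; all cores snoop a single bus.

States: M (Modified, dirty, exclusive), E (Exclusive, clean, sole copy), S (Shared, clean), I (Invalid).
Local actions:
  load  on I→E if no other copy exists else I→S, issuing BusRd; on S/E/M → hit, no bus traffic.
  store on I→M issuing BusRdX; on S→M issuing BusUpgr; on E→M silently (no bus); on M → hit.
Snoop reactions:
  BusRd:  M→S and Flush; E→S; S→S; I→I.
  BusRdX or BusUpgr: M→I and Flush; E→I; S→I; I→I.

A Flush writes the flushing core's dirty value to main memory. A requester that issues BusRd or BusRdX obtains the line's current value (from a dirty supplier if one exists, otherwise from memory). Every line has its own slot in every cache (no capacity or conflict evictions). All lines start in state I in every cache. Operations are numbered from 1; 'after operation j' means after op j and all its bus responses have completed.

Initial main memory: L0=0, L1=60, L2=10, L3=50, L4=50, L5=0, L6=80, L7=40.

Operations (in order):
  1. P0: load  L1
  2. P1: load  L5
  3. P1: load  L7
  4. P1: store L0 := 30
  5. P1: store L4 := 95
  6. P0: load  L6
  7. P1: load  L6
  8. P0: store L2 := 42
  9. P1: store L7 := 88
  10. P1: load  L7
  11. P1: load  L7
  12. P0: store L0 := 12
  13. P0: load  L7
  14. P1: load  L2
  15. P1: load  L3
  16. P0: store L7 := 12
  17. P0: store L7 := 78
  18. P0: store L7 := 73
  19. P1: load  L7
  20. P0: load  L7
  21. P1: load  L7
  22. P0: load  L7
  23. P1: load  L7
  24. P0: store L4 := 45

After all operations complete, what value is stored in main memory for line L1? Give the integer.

memory[L1] = 60

[1] P0: load  L1 | P0:E(60), P1:I | bus: BusRd
[2] P1: load  L5 | P0:I, P1:E(0) | bus: BusRd
[3] P1: load  L7 | P0:I, P1:E(40) | bus: BusRd
[4] P1: store L0 := 30 | P0:I, P1:M(30) | bus: BusRdX
[5] P1: store L4 := 95 | P0:I, P1:M(95) | bus: BusRdX
[6] P0: load  L6 | P0:E(80), P1:I | bus: BusRd
[7] P1: load  L6 | P0:S(80), P1:S(80) | bus: BusRd
[8] P0: store L2 := 42 | P0:M(42), P1:I | bus: BusRdX
[9] P1: store L7 := 88 | P0:I, P1:M(88) | bus: none
[10] P1: load  L7 | P0:I, P1:M(88) | bus: none
[11] P1: load  L7 | P0:I, P1:M(88) | bus: none
[12] P0: store L0 := 12 | P0:M(12), P1:I | bus: BusRdX,Flush
[13] P0: load  L7 | P0:S(88), P1:S(88) | bus: BusRd,Flush
[14] P1: load  L2 | P0:S(42), P1:S(42) | bus: BusRd,Flush
[15] P1: load  L3 | P0:I, P1:E(50) | bus: BusRd
[16] P0: store L7 := 12 | P0:M(12), P1:I | bus: BusUpgr
[17] P0: store L7 := 78 | P0:M(78), P1:I | bus: none
[18] P0: store L7 := 73 | P0:M(73), P1:I | bus: none
[19] P1: load  L7 | P0:S(73), P1:S(73) | bus: BusRd,Flush
[20] P0: load  L7 | P0:S(73), P1:S(73) | bus: none
[21] P1: load  L7 | P0:S(73), P1:S(73) | bus: none
[22] P0: load  L7 | P0:S(73), P1:S(73) | bus: none
[23] P1: load  L7 | P0:S(73), P1:S(73) | bus: none
[24] P0: store L4 := 45 | P0:M(45), P1:I | bus: BusRdX,Flush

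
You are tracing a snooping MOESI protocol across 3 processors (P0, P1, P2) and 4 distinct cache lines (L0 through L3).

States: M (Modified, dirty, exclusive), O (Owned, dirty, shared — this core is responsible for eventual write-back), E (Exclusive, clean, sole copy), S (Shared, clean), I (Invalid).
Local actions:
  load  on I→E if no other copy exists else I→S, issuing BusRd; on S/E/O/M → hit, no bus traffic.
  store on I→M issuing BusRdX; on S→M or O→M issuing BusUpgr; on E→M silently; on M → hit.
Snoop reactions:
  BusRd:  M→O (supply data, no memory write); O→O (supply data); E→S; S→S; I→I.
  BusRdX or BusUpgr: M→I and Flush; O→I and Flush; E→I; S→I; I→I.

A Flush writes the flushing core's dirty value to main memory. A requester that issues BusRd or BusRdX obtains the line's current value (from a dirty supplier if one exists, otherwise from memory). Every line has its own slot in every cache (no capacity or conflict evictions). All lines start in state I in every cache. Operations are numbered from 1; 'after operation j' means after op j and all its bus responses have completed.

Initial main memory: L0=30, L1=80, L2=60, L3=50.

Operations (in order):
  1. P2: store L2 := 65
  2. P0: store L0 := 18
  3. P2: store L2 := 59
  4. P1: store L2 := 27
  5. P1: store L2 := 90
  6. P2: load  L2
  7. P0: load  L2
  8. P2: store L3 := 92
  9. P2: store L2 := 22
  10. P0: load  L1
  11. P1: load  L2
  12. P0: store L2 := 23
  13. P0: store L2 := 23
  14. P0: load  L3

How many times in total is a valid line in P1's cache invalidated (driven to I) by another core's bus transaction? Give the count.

step 1: P2: store L2 := 65  ⟶  IIM  (L2)  txn=BusRdX  M[L2]=60
step 2: P0: store L0 := 18  ⟶  MII  (L0)  txn=BusRdX  M[L0]=30
step 3: P2: store L2 := 59  ⟶  IIM  (L2)  txn=∅  M[L2]=60
step 4: P1: store L2 := 27  ⟶  IMI  (L2)  txn=BusRdX+Flush  M[L2]=59
step 5: P1: store L2 := 90  ⟶  IMI  (L2)  txn=∅  M[L2]=59
step 6: P2: load  L2  ⟶  IOS  (L2)  txn=BusRd  M[L2]=59
step 7: P0: load  L2  ⟶  SOS  (L2)  txn=BusRd  M[L2]=59
step 8: P2: store L3 := 92  ⟶  IIM  (L3)  txn=BusRdX  M[L3]=50
step 9: P2: store L2 := 22  ⟶  IIM  (L2)  txn=BusUpgr+Flush  M[L2]=90
step 10: P0: load  L1  ⟶  EII  (L1)  txn=BusRd  M[L1]=80
step 11: P1: load  L2  ⟶  ISO  (L2)  txn=BusRd  M[L2]=90
step 12: P0: store L2 := 23  ⟶  MII  (L2)  txn=BusRdX+Flush  M[L2]=22
step 13: P0: store L2 := 23  ⟶  MII  (L2)  txn=∅  M[L2]=22
step 14: P0: load  L3  ⟶  SIO  (L3)  txn=BusRd  M[L3]=50

invalidations = 2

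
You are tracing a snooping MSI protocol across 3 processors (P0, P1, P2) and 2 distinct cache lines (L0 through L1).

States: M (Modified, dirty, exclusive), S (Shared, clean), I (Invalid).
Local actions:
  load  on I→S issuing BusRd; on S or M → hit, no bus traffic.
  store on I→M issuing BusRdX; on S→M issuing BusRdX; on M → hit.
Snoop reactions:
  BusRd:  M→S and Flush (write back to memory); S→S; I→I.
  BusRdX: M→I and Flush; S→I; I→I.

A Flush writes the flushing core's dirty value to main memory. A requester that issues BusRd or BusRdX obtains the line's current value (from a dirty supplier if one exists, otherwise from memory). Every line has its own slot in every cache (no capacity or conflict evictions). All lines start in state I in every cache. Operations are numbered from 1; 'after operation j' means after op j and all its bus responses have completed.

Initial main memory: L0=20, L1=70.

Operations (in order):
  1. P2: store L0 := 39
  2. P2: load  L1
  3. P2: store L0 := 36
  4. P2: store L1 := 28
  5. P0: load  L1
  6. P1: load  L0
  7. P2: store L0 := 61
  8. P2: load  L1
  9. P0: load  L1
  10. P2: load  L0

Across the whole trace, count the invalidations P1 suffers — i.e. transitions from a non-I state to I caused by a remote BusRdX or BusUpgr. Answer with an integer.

  op1 P2: store L0 := 39 → I/I/M on L0; bus BusRdX; mem=20
  op2 P2: load  L1 → I/I/S on L1; bus BusRd; mem=70
  op3 P2: store L0 := 36 → I/I/M on L0; bus (none); mem=20
  op4 P2: store L1 := 28 → I/I/M on L1; bus BusRdX; mem=70
  op5 P0: load  L1 → S/I/S on L1; bus BusRd Flush; mem=28
  op6 P1: load  L0 → I/S/S on L0; bus BusRd Flush; mem=36
  op7 P2: store L0 := 61 → I/I/M on L0; bus BusRdX; mem=36
  op8 P2: load  L1 → S/I/S on L1; bus (none); mem=28
  op9 P0: load  L1 → S/I/S on L1; bus (none); mem=28
  op10 P2: load  L0 → I/I/M on L0; bus (none); mem=36

invalidations = 1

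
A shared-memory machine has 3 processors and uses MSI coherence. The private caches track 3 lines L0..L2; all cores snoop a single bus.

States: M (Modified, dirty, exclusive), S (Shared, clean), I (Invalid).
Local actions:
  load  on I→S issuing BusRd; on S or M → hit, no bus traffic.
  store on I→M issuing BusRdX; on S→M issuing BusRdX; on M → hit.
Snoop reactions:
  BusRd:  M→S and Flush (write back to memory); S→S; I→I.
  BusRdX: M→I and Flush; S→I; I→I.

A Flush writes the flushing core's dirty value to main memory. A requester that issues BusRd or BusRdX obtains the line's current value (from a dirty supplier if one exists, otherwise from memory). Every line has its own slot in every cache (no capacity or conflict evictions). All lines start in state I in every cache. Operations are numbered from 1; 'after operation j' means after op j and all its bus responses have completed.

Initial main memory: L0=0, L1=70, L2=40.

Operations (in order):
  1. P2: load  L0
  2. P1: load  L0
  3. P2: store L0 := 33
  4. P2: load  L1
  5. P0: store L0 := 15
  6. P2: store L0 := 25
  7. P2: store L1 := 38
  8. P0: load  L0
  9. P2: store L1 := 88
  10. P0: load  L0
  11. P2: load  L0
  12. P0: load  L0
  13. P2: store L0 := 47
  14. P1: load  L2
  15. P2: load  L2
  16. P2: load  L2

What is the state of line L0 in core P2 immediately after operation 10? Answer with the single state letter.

[1] P2: load  L0 | P0:I, P1:I, P2:S(0) | bus: BusRd
[2] P1: load  L0 | P0:I, P1:S(0), P2:S(0) | bus: BusRd
[3] P2: store L0 := 33 | P0:I, P1:I, P2:M(33) | bus: BusRdX
[4] P2: load  L1 | P0:I, P1:I, P2:S(70) | bus: BusRd
[5] P0: store L0 := 15 | P0:M(15), P1:I, P2:I | bus: BusRdX,Flush
[6] P2: store L0 := 25 | P0:I, P1:I, P2:M(25) | bus: BusRdX,Flush
[7] P2: store L1 := 38 | P0:I, P1:I, P2:M(38) | bus: BusRdX
[8] P0: load  L0 | P0:S(25), P1:I, P2:S(25) | bus: BusRd,Flush
[9] P2: store L1 := 88 | P0:I, P1:I, P2:M(88) | bus: none
[10] P0: load  L0 | P0:S(25), P1:I, P2:S(25) | bus: none
[11] P2: load  L0 | P0:S(25), P1:I, P2:S(25) | bus: none
[12] P0: load  L0 | P0:S(25), P1:I, P2:S(25) | bus: none
[13] P2: store L0 := 47 | P0:I, P1:I, P2:M(47) | bus: BusRdX
[14] P1: load  L2 | P0:I, P1:S(40), P2:I | bus: BusRd
[15] P2: load  L2 | P0:I, P1:S(40), P2:S(40) | bus: BusRd
[16] P2: load  L2 | P0:I, P1:S(40), P2:S(40) | bus: none

state = S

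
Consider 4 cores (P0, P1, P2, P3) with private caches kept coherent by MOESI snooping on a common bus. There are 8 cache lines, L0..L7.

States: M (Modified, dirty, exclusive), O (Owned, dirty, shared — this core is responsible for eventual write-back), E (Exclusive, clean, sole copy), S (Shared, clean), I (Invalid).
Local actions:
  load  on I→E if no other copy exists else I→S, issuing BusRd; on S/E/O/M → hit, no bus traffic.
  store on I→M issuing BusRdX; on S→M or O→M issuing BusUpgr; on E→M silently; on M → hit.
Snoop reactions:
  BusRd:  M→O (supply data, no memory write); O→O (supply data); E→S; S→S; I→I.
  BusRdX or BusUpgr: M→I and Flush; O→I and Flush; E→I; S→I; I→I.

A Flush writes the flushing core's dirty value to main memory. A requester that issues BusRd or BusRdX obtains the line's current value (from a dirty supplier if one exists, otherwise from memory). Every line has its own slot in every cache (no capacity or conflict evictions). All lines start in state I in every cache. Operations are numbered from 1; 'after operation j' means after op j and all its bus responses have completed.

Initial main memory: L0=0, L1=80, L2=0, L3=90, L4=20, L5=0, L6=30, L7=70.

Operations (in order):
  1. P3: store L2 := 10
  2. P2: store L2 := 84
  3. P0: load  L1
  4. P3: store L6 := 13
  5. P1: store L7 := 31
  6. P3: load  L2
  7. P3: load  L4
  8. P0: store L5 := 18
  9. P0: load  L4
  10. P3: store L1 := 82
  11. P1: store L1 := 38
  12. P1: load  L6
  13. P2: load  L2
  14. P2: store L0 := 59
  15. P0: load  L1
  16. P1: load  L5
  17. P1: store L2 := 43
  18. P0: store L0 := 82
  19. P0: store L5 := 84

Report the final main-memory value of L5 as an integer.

memory[L5] = 0

[1] P3: store L2 := 10 | P0:I, P1:I, P2:I, P3:M(10) | bus: BusRdX
[2] P2: store L2 := 84 | P0:I, P1:I, P2:M(84), P3:I | bus: BusRdX,Flush
[3] P0: load  L1 | P0:E(80), P1:I, P2:I, P3:I | bus: BusRd
[4] P3: store L6 := 13 | P0:I, P1:I, P2:I, P3:M(13) | bus: BusRdX
[5] P1: store L7 := 31 | P0:I, P1:M(31), P2:I, P3:I | bus: BusRdX
[6] P3: load  L2 | P0:I, P1:I, P2:O(84), P3:S(84) | bus: BusRd
[7] P3: load  L4 | P0:I, P1:I, P2:I, P3:E(20) | bus: BusRd
[8] P0: store L5 := 18 | P0:M(18), P1:I, P2:I, P3:I | bus: BusRdX
[9] P0: load  L4 | P0:S(20), P1:I, P2:I, P3:S(20) | bus: BusRd
[10] P3: store L1 := 82 | P0:I, P1:I, P2:I, P3:M(82) | bus: BusRdX
[11] P1: store L1 := 38 | P0:I, P1:M(38), P2:I, P3:I | bus: BusRdX,Flush
[12] P1: load  L6 | P0:I, P1:S(13), P2:I, P3:O(13) | bus: BusRd
[13] P2: load  L2 | P0:I, P1:I, P2:O(84), P3:S(84) | bus: none
[14] P2: store L0 := 59 | P0:I, P1:I, P2:M(59), P3:I | bus: BusRdX
[15] P0: load  L1 | P0:S(38), P1:O(38), P2:I, P3:I | bus: BusRd
[16] P1: load  L5 | P0:O(18), P1:S(18), P2:I, P3:I | bus: BusRd
[17] P1: store L2 := 43 | P0:I, P1:M(43), P2:I, P3:I | bus: BusRdX,Flush
[18] P0: store L0 := 82 | P0:M(82), P1:I, P2:I, P3:I | bus: BusRdX,Flush
[19] P0: store L5 := 84 | P0:M(84), P1:I, P2:I, P3:I | bus: BusUpgr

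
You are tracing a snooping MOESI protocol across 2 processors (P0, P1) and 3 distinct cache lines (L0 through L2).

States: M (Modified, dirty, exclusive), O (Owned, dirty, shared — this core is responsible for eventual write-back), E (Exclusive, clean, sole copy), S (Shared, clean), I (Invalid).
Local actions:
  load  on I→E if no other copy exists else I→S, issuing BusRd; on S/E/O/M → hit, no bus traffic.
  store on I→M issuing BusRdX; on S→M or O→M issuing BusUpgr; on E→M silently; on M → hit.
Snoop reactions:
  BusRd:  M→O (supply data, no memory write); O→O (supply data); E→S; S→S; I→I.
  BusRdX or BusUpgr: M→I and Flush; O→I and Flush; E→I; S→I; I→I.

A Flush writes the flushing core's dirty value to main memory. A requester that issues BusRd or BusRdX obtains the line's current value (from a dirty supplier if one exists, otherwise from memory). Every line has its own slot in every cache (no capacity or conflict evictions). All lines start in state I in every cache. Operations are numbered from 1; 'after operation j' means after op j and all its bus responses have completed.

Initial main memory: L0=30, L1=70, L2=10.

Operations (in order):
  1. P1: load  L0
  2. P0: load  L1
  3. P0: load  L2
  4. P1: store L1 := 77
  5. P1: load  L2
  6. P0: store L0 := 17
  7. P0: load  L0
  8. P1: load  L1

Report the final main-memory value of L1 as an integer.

1. P1: load  L0  bus=[BusRd]  L0: P0=I P1=E  mem[L0]=30
2. P0: load  L1  bus=[BusRd]  L1: P0=E P1=I  mem[L1]=70
3. P0: load  L2  bus=[BusRd]  L2: P0=E P1=I  mem[L2]=10
4. P1: store L1 := 77  bus=[BusRdX]  L1: P0=I P1=M  mem[L1]=70
5. P1: load  L2  bus=[BusRd]  L2: P0=S P1=S  mem[L2]=10
6. P0: store L0 := 17  bus=[BusRdX]  L0: P0=M P1=I  mem[L0]=30
7. P0: load  L0  bus=[-]  L0: P0=M P1=I  mem[L0]=30
8. P1: load  L1  bus=[-]  L1: P0=I P1=M  mem[L1]=70

memory[L1] = 70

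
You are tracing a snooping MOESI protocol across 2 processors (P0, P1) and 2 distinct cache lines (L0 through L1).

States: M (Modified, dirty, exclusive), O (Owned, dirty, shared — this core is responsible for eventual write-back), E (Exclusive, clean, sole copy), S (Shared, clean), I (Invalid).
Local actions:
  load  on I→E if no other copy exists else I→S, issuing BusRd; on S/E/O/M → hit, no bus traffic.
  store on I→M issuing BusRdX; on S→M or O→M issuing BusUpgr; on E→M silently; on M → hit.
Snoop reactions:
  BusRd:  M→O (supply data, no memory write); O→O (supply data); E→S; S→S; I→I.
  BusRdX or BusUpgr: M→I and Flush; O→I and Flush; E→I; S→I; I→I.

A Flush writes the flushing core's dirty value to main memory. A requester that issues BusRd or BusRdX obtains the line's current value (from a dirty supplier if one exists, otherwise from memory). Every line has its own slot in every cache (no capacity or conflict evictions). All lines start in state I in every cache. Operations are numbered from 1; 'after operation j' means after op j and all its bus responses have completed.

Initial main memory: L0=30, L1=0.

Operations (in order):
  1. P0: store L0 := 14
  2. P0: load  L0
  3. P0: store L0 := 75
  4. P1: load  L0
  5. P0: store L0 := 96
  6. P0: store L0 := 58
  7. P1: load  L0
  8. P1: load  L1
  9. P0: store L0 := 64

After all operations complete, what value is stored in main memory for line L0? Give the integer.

memory[L0] = 30

[1] P0: store L0 := 14 | P0:M(14), P1:I | bus: BusRdX
[2] P0: load  L0 | P0:M(14), P1:I | bus: none
[3] P0: store L0 := 75 | P0:M(75), P1:I | bus: none
[4] P1: load  L0 | P0:O(75), P1:S(75) | bus: BusRd
[5] P0: store L0 := 96 | P0:M(96), P1:I | bus: BusUpgr
[6] P0: store L0 := 58 | P0:M(58), P1:I | bus: none
[7] P1: load  L0 | P0:O(58), P1:S(58) | bus: BusRd
[8] P1: load  L1 | P0:I, P1:E(0) | bus: BusRd
[9] P0: store L0 := 64 | P0:M(64), P1:I | bus: BusUpgr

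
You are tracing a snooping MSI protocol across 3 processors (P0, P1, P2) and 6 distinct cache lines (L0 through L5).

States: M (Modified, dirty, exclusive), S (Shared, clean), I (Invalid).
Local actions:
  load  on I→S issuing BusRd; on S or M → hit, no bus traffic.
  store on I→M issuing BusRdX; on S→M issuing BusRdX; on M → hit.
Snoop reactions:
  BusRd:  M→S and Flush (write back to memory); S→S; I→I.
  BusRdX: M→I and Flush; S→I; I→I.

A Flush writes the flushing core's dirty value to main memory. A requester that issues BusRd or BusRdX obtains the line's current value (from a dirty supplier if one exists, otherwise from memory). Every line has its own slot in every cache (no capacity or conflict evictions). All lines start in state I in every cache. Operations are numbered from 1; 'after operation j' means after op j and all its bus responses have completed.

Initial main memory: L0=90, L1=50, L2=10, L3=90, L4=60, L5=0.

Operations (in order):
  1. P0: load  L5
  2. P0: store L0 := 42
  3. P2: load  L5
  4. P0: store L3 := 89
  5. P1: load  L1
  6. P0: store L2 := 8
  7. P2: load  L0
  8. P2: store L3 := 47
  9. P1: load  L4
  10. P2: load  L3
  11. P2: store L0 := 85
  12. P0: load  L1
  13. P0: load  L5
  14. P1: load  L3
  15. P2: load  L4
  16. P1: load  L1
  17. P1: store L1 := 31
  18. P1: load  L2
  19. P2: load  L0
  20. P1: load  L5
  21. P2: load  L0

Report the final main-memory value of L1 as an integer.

memory[L1] = 50

1. P0: load  L5  bus=[BusRd]  L5: P0=S P1=I P2=I  mem[L5]=0
2. P0: store L0 := 42  bus=[BusRdX]  L0: P0=M P1=I P2=I  mem[L0]=90
3. P2: load  L5  bus=[BusRd]  L5: P0=S P1=I P2=S  mem[L5]=0
4. P0: store L3 := 89  bus=[BusRdX]  L3: P0=M P1=I P2=I  mem[L3]=90
5. P1: load  L1  bus=[BusRd]  L1: P0=I P1=S P2=I  mem[L1]=50
6. P0: store L2 := 8  bus=[BusRdX]  L2: P0=M P1=I P2=I  mem[L2]=10
7. P2: load  L0  bus=[BusRd,Flush]  L0: P0=S P1=I P2=S  mem[L0]=42
8. P2: store L3 := 47  bus=[BusRdX,Flush]  L3: P0=I P1=I P2=M  mem[L3]=89
9. P1: load  L4  bus=[BusRd]  L4: P0=I P1=S P2=I  mem[L4]=60
10. P2: load  L3  bus=[-]  L3: P0=I P1=I P2=M  mem[L3]=89
11. P2: store L0 := 85  bus=[BusRdX]  L0: P0=I P1=I P2=M  mem[L0]=42
12. P0: load  L1  bus=[BusRd]  L1: P0=S P1=S P2=I  mem[L1]=50
13. P0: load  L5  bus=[-]  L5: P0=S P1=I P2=S  mem[L5]=0
14. P1: load  L3  bus=[BusRd,Flush]  L3: P0=I P1=S P2=S  mem[L3]=47
15. P2: load  L4  bus=[BusRd]  L4: P0=I P1=S P2=S  mem[L4]=60
16. P1: load  L1  bus=[-]  L1: P0=S P1=S P2=I  mem[L1]=50
17. P1: store L1 := 31  bus=[BusRdX]  L1: P0=I P1=M P2=I  mem[L1]=50
18. P1: load  L2  bus=[BusRd,Flush]  L2: P0=S P1=S P2=I  mem[L2]=8
19. P2: load  L0  bus=[-]  L0: P0=I P1=I P2=M  mem[L0]=42
20. P1: load  L5  bus=[BusRd]  L5: P0=S P1=S P2=S  mem[L5]=0
21. P2: load  L0  bus=[-]  L0: P0=I P1=I P2=M  mem[L0]=42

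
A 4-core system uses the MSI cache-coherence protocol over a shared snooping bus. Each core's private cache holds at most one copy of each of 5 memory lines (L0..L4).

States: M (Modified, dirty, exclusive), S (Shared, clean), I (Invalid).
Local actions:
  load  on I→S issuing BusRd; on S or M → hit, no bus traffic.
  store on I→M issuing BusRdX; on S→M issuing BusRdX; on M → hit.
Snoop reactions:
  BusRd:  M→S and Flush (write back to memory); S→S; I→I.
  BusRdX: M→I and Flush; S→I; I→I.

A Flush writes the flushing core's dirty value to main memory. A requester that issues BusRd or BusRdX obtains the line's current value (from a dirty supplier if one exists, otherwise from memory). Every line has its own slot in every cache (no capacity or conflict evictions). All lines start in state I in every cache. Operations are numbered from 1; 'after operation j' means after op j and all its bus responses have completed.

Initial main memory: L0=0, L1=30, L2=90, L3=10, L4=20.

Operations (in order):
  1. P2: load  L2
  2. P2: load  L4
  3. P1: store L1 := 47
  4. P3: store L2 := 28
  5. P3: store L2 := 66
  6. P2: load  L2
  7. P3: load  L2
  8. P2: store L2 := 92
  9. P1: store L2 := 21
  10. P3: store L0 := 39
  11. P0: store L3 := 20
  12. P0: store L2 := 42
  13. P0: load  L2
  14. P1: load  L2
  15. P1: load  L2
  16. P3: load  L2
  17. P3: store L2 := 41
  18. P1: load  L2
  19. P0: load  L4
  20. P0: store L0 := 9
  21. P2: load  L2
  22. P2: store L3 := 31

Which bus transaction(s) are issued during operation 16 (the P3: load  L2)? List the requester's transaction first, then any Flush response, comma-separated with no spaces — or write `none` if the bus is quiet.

bus = BusRd

  op1 P2: load  L2 → I/I/S/I on L2; bus BusRd; mem=90
  op2 P2: load  L4 → I/I/S/I on L4; bus BusRd; mem=20
  op3 P1: store L1 := 47 → I/M/I/I on L1; bus BusRdX; mem=30
  op4 P3: store L2 := 28 → I/I/I/M on L2; bus BusRdX; mem=90
  op5 P3: store L2 := 66 → I/I/I/M on L2; bus (none); mem=90
  op6 P2: load  L2 → I/I/S/S on L2; bus BusRd Flush; mem=66
  op7 P3: load  L2 → I/I/S/S on L2; bus (none); mem=66
  op8 P2: store L2 := 92 → I/I/M/I on L2; bus BusRdX; mem=66
  op9 P1: store L2 := 21 → I/M/I/I on L2; bus BusRdX Flush; mem=92
  op10 P3: store L0 := 39 → I/I/I/M on L0; bus BusRdX; mem=0
  op11 P0: store L3 := 20 → M/I/I/I on L3; bus BusRdX; mem=10
  op12 P0: store L2 := 42 → M/I/I/I on L2; bus BusRdX Flush; mem=21
  op13 P0: load  L2 → M/I/I/I on L2; bus (none); mem=21
  op14 P1: load  L2 → S/S/I/I on L2; bus BusRd Flush; mem=42
  op15 P1: load  L2 → S/S/I/I on L2; bus (none); mem=42
  op16 P3: load  L2 → S/S/I/S on L2; bus BusRd; mem=42
  op17 P3: store L2 := 41 → I/I/I/M on L2; bus BusRdX; mem=42
  op18 P1: load  L2 → I/S/I/S on L2; bus BusRd Flush; mem=41
  op19 P0: load  L4 → S/I/S/I on L4; bus BusRd; mem=20
  op20 P0: store L0 := 9 → M/I/I/I on L0; bus BusRdX Flush; mem=39
  op21 P2: load  L2 → I/S/S/S on L2; bus BusRd; mem=41
  op22 P2: store L3 := 31 → I/I/M/I on L3; bus BusRdX Flush; mem=20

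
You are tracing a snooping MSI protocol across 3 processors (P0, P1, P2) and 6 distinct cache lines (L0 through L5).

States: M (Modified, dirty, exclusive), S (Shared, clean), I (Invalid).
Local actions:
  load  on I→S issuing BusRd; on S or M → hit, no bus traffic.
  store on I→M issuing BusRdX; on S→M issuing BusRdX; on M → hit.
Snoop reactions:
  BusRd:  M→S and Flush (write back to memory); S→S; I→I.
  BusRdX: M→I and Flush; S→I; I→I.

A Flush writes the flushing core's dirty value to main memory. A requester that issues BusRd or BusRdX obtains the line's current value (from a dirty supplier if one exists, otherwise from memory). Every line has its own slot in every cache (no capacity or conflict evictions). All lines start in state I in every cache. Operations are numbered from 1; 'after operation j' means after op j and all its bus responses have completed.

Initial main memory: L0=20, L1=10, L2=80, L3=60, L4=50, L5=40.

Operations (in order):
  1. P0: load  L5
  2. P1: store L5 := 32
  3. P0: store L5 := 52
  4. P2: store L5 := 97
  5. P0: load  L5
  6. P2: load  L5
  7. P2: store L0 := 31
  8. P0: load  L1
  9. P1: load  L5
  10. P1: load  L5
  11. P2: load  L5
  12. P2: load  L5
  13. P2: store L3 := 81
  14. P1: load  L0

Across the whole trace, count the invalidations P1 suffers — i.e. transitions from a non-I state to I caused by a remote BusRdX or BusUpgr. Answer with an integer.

step 1: P0: load  L5  ⟶  SII  (L5)  txn=BusRd  M[L5]=40
step 2: P1: store L5 := 32  ⟶  IMI  (L5)  txn=BusRdX  M[L5]=40
step 3: P0: store L5 := 52  ⟶  MII  (L5)  txn=BusRdX+Flush  M[L5]=32
step 4: P2: store L5 := 97  ⟶  IIM  (L5)  txn=BusRdX+Flush  M[L5]=52
step 5: P0: load  L5  ⟶  SIS  (L5)  txn=BusRd+Flush  M[L5]=97
step 6: P2: load  L5  ⟶  SIS  (L5)  txn=∅  M[L5]=97
step 7: P2: store L0 := 31  ⟶  IIM  (L0)  txn=BusRdX  M[L0]=20
step 8: P0: load  L1  ⟶  SII  (L1)  txn=BusRd  M[L1]=10
step 9: P1: load  L5  ⟶  SSS  (L5)  txn=BusRd  M[L5]=97
step 10: P1: load  L5  ⟶  SSS  (L5)  txn=∅  M[L5]=97
step 11: P2: load  L5  ⟶  SSS  (L5)  txn=∅  M[L5]=97
step 12: P2: load  L5  ⟶  SSS  (L5)  txn=∅  M[L5]=97
step 13: P2: store L3 := 81  ⟶  IIM  (L3)  txn=BusRdX  M[L3]=60
step 14: P1: load  L0  ⟶  ISS  (L0)  txn=BusRd+Flush  M[L0]=31

invalidations = 1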